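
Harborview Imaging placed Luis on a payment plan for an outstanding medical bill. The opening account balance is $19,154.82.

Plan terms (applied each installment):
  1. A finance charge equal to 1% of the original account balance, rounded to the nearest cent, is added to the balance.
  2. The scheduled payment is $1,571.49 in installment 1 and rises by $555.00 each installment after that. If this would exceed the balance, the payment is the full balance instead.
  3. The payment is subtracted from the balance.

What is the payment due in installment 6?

$4,346.49

# | Opening | Interest | Payment | End bal
1 | $19,154.82 | $191.55 | $1,571.49 | $17,774.88
2 | $17,774.88 | $191.55 | $2,126.49 | $15,839.94
3 | $15,839.94 | $191.55 | $2,681.49 | $13,350.00
4 | $13,350.00 | $191.55 | $3,236.49 | $10,305.06
5 | $10,305.06 | $191.55 | $3,791.49 | $6,705.12
6 | $6,705.12 | $191.55 | $4,346.49 | $2,550.18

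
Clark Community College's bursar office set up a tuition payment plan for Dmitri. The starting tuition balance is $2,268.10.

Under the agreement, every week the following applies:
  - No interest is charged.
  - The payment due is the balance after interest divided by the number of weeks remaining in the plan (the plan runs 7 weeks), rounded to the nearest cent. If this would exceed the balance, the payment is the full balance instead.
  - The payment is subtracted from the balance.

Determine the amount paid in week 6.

$324.02

# | Opening | Payment | End bal
1 | $2,268.10 | $324.01 | $1,944.09
2 | $1,944.09 | $324.02 | $1,620.07
3 | $1,620.07 | $324.01 | $1,296.06
4 | $1,296.06 | $324.02 | $972.04
5 | $972.04 | $324.01 | $648.03
6 | $648.03 | $324.02 | $324.01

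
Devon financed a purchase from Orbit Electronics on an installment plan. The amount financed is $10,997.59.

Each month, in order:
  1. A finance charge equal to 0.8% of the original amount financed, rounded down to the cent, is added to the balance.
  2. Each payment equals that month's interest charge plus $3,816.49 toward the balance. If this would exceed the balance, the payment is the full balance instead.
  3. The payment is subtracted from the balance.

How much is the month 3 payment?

$3,452.59

Month 1: $10,997.59 +$87.98 interest = $11,085.57; pay $3,904.47 → $7,181.10
Month 2: $7,181.10 +$87.98 interest = $7,269.08; pay $3,904.47 → $3,364.61
Month 3: $3,364.61 +$87.98 interest = $3,452.59; pay $3,452.59 → $0.00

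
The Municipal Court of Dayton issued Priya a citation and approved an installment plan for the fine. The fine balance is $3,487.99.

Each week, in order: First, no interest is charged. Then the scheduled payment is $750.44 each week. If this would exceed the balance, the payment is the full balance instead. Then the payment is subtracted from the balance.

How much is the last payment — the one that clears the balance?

$486.23

Week 1: $3,487.99 − $750.44 → $2,737.55
Week 2: $2,737.55 − $750.44 → $1,987.11
Week 3: $1,987.11 − $750.44 → $1,236.67
Week 4: $1,236.67 − $750.44 → $486.23
Week 5: $486.23 − $486.23 → $0.00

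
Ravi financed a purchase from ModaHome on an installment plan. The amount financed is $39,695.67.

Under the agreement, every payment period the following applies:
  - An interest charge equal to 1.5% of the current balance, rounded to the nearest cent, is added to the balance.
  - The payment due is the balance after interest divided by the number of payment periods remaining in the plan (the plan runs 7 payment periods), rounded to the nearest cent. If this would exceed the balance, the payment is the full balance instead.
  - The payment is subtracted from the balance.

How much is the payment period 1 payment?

$5,755.87

Payment period 1: $39,695.67 +$595.44 interest = $40,291.11; pay $5,755.87 → $34,535.24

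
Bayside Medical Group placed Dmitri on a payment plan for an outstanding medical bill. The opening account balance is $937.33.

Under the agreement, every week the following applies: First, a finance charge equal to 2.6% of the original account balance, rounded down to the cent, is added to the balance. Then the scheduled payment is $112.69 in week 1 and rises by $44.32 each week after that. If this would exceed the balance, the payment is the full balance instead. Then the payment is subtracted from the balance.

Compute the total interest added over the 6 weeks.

Week 1: opening $937.33; interest $24.37 → $961.70; payment $112.69; balance $849.01
Week 2: opening $849.01; interest $24.37 → $873.38; payment $157.01; balance $716.37
Week 3: opening $716.37; interest $24.37 → $740.74; payment $201.33; balance $539.41
Week 4: opening $539.41; interest $24.37 → $563.78; payment $245.65; balance $318.13
Week 5: opening $318.13; interest $24.37 → $342.50; payment $289.97; balance $52.53
Week 6: opening $52.53; interest $24.37 → $76.90; payment $76.90; balance $0.00
Total interest: $24.37 + $24.37 + $24.37 + $24.37 + $24.37 + $24.37 = $146.22

$146.22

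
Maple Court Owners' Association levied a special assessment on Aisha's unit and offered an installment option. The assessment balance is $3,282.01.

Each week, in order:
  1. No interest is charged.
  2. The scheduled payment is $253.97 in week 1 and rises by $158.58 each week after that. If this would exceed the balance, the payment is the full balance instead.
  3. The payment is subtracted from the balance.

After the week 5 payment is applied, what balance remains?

$426.36

Week 1: $3,282.01 − $253.97 → $3,028.04
Week 2: $3,028.04 − $412.55 → $2,615.49
Week 3: $2,615.49 − $571.13 → $2,044.36
Week 4: $2,044.36 − $729.71 → $1,314.65
Week 5: $1,314.65 − $888.29 → $426.36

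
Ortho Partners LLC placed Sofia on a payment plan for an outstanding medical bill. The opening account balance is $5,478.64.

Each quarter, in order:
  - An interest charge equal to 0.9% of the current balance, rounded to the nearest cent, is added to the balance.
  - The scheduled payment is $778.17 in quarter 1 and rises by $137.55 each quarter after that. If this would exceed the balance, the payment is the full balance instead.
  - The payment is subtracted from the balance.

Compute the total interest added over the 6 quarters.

Quarter 1: opening $5,478.64; interest $49.31 → $5,527.95; payment $778.17; balance $4,749.78
Quarter 2: opening $4,749.78; interest $42.75 → $4,792.53; payment $915.72; balance $3,876.81
Quarter 3: opening $3,876.81; interest $34.89 → $3,911.70; payment $1,053.27; balance $2,858.43
Quarter 4: opening $2,858.43; interest $25.73 → $2,884.16; payment $1,190.82; balance $1,693.34
Quarter 5: opening $1,693.34; interest $15.24 → $1,708.58; payment $1,328.37; balance $380.21
Quarter 6: opening $380.21; interest $3.42 → $383.63; payment $383.63; balance $0.00
Total interest: $49.31 + $42.75 + $34.89 + $25.73 + $15.24 + $3.42 = $171.34

$171.34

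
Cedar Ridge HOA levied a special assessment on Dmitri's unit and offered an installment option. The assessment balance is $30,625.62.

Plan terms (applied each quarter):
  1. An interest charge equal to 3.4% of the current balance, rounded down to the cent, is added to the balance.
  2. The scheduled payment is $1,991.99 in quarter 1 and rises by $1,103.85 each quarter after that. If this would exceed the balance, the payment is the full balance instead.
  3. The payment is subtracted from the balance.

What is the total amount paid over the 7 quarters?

$35,836.70

Quarter 1: $30,625.62 +$1,041.27 interest = $31,666.89; pay $1,991.99 → $29,674.90
Quarter 2: $29,674.90 +$1,008.94 interest = $30,683.84; pay $3,095.84 → $27,588.00
Quarter 3: $27,588.00 +$937.99 interest = $28,525.99; pay $4,199.69 → $24,326.30
Quarter 4: $24,326.30 +$827.09 interest = $25,153.39; pay $5,303.54 → $19,849.85
Quarter 5: $19,849.85 +$674.89 interest = $20,524.74; pay $6,407.39 → $14,117.35
Quarter 6: $14,117.35 +$479.98 interest = $14,597.33; pay $7,511.24 → $7,086.09
Quarter 7: $7,086.09 +$240.92 interest = $7,327.01; pay $7,327.01 → $0.00
Total paid: $35,836.70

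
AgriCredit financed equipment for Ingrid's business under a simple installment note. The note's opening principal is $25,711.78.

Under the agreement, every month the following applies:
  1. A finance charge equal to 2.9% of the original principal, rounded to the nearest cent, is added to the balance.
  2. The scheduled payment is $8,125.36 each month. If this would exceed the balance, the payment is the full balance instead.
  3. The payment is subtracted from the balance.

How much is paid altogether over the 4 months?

$28,694.34

Month 1: opening $25,711.78; interest $745.64 → $26,457.42; payment $8,125.36; balance $18,332.06
Month 2: opening $18,332.06; interest $745.64 → $19,077.70; payment $8,125.36; balance $10,952.34
Month 3: opening $10,952.34; interest $745.64 → $11,697.98; payment $8,125.36; balance $3,572.62
Month 4: opening $3,572.62; interest $745.64 → $4,318.26; payment $4,318.26; balance $0.00
Total paid: $28,694.34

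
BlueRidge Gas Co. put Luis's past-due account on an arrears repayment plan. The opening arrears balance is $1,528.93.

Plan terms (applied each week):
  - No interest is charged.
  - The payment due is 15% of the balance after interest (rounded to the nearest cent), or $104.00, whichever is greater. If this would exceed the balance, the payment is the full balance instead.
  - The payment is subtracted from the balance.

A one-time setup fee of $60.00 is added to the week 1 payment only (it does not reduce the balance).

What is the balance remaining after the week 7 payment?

Week 1: $1,528.93 − $229.34 (+ $60.00 fee) → $1,299.59
Week 2: $1,299.59 − $194.94 → $1,104.65
Week 3: $1,104.65 − $165.70 → $938.95
Week 4: $938.95 − $140.84 → $798.11
Week 5: $798.11 − $119.72 → $678.39
Week 6: $678.39 − $104.00 → $574.39
Week 7: $574.39 − $104.00 → $470.39

$470.39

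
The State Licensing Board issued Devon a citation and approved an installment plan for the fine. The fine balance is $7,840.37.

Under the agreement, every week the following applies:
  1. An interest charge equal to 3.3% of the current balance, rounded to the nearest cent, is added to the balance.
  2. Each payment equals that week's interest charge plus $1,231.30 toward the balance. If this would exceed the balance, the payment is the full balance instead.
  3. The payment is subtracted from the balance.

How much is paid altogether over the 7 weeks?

Week 1: $7,840.37 +$258.73 interest = $8,099.10; pay $1,490.03 → $6,609.07
Week 2: $6,609.07 +$218.10 interest = $6,827.17; pay $1,449.40 → $5,377.77
Week 3: $5,377.77 +$177.47 interest = $5,555.24; pay $1,408.77 → $4,146.47
Week 4: $4,146.47 +$136.83 interest = $4,283.30; pay $1,368.13 → $2,915.17
Week 5: $2,915.17 +$96.20 interest = $3,011.37; pay $1,327.50 → $1,683.87
Week 6: $1,683.87 +$55.57 interest = $1,739.44; pay $1,286.87 → $452.57
Week 7: $452.57 +$14.93 interest = $467.50; pay $467.50 → $0.00
Total paid: $8,798.20

$8,798.20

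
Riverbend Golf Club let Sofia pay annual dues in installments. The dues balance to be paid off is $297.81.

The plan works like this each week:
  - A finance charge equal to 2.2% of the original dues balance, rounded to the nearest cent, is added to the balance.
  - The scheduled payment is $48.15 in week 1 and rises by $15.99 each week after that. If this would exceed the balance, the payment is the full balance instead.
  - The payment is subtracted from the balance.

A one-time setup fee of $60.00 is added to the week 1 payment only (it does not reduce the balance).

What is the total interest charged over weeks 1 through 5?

$32.75

Week 1: opening $297.81; interest $6.55 → $304.36; payment $48.15 (+ $60.00 fee); balance $256.21
Week 2: opening $256.21; interest $6.55 → $262.76; payment $64.14; balance $198.62
Week 3: opening $198.62; interest $6.55 → $205.17; payment $80.13; balance $125.04
Week 4: opening $125.04; interest $6.55 → $131.59; payment $96.12; balance $35.47
Week 5: opening $35.47; interest $6.55 → $42.02; payment $42.02; balance $0.00
Total interest: $6.55 + $6.55 + $6.55 + $6.55 + $6.55 = $32.75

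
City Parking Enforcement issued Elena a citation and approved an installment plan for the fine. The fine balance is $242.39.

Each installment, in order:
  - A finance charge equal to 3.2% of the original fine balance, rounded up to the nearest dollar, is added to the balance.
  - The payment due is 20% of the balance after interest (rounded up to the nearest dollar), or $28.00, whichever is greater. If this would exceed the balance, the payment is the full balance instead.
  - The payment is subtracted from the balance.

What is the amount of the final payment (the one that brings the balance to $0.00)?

$24.39

Installment 1: $242.39 +$8.00 interest = $250.39; pay $51.00 → $199.39
Installment 2: $199.39 +$8.00 interest = $207.39; pay $42.00 → $165.39
Installment 3: $165.39 +$8.00 interest = $173.39; pay $35.00 → $138.39
Installment 4: $138.39 +$8.00 interest = $146.39; pay $30.00 → $116.39
Installment 5: $116.39 +$8.00 interest = $124.39; pay $28.00 → $96.39
Installment 6: $96.39 +$8.00 interest = $104.39; pay $28.00 → $76.39
Installment 7: $76.39 +$8.00 interest = $84.39; pay $28.00 → $56.39
Installment 8: $56.39 +$8.00 interest = $64.39; pay $28.00 → $36.39
Installment 9: $36.39 +$8.00 interest = $44.39; pay $28.00 → $16.39
Installment 10: $16.39 +$8.00 interest = $24.39; pay $24.39 → $0.00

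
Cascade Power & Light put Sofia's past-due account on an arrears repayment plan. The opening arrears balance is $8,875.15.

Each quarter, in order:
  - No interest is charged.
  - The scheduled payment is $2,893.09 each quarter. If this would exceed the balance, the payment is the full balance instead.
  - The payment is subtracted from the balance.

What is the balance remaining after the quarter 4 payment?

$0.00

Quarter 1: opening $8,875.15; payment $2,893.09; balance $5,982.06
Quarter 2: opening $5,982.06; payment $2,893.09; balance $3,088.97
Quarter 3: opening $3,088.97; payment $2,893.09; balance $195.88
Quarter 4: opening $195.88; payment $195.88; balance $0.00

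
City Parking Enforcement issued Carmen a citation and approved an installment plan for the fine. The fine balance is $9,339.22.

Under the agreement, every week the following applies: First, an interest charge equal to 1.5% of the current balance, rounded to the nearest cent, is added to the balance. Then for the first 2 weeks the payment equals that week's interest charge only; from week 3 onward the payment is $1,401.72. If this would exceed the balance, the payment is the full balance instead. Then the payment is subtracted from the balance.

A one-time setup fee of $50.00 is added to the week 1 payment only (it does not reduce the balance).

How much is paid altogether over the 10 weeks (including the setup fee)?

$10,244.02

# | Opening | Interest | Payment | Fee | End bal
1 | $9,339.22 | $140.09 | $140.09 | $50.00 | $9,339.22
2 | $9,339.22 | $140.09 | $140.09 | — | $9,339.22
3 | $9,339.22 | $140.09 | $1,401.72 | — | $8,077.59
4 | $8,077.59 | $121.16 | $1,401.72 | — | $6,797.03
5 | $6,797.03 | $101.96 | $1,401.72 | — | $5,497.27
6 | $5,497.27 | $82.46 | $1,401.72 | — | $4,178.01
7 | $4,178.01 | $62.67 | $1,401.72 | — | $2,838.96
8 | $2,838.96 | $42.58 | $1,401.72 | — | $1,479.82
9 | $1,479.82 | $22.20 | $1,401.72 | — | $100.30
10 | $100.30 | $1.50 | $101.80 | — | $0.00
Total paid: $10,244.02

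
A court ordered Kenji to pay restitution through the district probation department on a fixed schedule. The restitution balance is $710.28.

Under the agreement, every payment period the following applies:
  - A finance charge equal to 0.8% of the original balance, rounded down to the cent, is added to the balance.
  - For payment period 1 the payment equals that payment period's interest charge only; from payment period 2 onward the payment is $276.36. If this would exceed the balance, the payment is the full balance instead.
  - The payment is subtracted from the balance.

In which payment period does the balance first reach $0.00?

Payment period 1: $710.28 +$5.68 interest = $715.96; pay $5.68 → $710.28
Payment period 2: $710.28 +$5.68 interest = $715.96; pay $276.36 → $439.60
Payment period 3: $439.60 +$5.68 interest = $445.28; pay $276.36 → $168.92
Payment period 4: $168.92 +$5.68 interest = $174.60; pay $174.60 → $0.00
Balance reaches $0.00 in payment period 4.

4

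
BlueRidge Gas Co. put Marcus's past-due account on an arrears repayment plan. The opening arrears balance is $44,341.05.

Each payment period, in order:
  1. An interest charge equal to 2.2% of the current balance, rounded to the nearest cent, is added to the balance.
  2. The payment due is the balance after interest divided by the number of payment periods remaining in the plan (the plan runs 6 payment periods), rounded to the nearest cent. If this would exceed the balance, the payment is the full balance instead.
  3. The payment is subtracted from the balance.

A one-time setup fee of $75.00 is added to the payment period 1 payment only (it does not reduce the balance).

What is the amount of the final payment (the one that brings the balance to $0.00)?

Payment period 1: opening $44,341.05; interest $975.50 → $45,316.55; payment $7,552.76 (+ $75.00 fee); balance $37,763.79
Payment period 2: opening $37,763.79; interest $830.80 → $38,594.59; payment $7,718.92; balance $30,875.67
Payment period 3: opening $30,875.67; interest $679.26 → $31,554.93; payment $7,888.73; balance $23,666.20
Payment period 4: opening $23,666.20; interest $520.66 → $24,186.86; payment $8,062.29; balance $16,124.57
Payment period 5: opening $16,124.57; interest $354.74 → $16,479.31; payment $8,239.66; balance $8,239.65
Payment period 6: opening $8,239.65; interest $181.27 → $8,420.92; payment $8,420.92; balance $0.00

$8,420.92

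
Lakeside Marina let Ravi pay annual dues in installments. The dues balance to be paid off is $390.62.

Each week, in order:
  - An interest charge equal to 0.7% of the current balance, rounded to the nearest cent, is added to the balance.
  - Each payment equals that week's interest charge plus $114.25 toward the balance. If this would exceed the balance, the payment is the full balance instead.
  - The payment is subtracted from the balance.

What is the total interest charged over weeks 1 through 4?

$6.13

# | Opening | Interest | Payment | End bal
1 | $390.62 | $2.73 | $116.98 | $276.37
2 | $276.37 | $1.93 | $116.18 | $162.12
3 | $162.12 | $1.13 | $115.38 | $47.87
4 | $47.87 | $0.34 | $48.21 | $0.00
Total interest: $2.73 + $1.93 + $1.13 + $0.34 = $6.13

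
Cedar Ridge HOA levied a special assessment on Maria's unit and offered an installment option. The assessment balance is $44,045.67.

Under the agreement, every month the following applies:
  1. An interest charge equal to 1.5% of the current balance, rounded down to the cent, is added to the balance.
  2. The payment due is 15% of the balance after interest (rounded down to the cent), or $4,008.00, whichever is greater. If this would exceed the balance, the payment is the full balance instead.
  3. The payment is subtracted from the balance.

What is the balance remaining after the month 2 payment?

$32,784.84

Month 1: $44,045.67 +$660.68 interest = $44,706.35; pay $6,705.95 → $38,000.40
Month 2: $38,000.40 +$570.00 interest = $38,570.40; pay $5,785.56 → $32,784.84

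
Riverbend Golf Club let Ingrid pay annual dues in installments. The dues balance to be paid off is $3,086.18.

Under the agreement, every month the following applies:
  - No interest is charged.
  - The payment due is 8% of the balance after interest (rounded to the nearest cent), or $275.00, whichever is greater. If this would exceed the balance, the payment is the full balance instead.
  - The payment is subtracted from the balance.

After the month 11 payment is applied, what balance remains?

$61.18

Month 1: $3,086.18 − $275.00 → $2,811.18
Month 2: $2,811.18 − $275.00 → $2,536.18
Month 3: $2,536.18 − $275.00 → $2,261.18
Month 4: $2,261.18 − $275.00 → $1,986.18
Month 5: $1,986.18 − $275.00 → $1,711.18
Month 6: $1,711.18 − $275.00 → $1,436.18
Month 7: $1,436.18 − $275.00 → $1,161.18
Month 8: $1,161.18 − $275.00 → $886.18
Month 9: $886.18 − $275.00 → $611.18
Month 10: $611.18 − $275.00 → $336.18
Month 11: $336.18 − $275.00 → $61.18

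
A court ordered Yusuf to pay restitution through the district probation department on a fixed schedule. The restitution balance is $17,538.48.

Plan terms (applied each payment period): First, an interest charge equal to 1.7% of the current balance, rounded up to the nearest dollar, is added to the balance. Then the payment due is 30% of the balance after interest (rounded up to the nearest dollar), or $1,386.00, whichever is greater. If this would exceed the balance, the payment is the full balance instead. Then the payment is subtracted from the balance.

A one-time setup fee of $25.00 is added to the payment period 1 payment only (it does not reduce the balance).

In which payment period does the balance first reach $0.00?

8

Payment period 1: $17,538.48 +$299.00 interest = $17,837.48; pay $5,352.00 (+ $25.00 fee) → $12,485.48
Payment period 2: $12,485.48 +$213.00 interest = $12,698.48; pay $3,810.00 → $8,888.48
Payment period 3: $8,888.48 +$152.00 interest = $9,040.48; pay $2,713.00 → $6,327.48
Payment period 4: $6,327.48 +$108.00 interest = $6,435.48; pay $1,931.00 → $4,504.48
Payment period 5: $4,504.48 +$77.00 interest = $4,581.48; pay $1,386.00 → $3,195.48
Payment period 6: $3,195.48 +$55.00 interest = $3,250.48; pay $1,386.00 → $1,864.48
Payment period 7: $1,864.48 +$32.00 interest = $1,896.48; pay $1,386.00 → $510.48
Payment period 8: $510.48 +$9.00 interest = $519.48; pay $519.48 → $0.00
Balance reaches $0.00 in payment period 8.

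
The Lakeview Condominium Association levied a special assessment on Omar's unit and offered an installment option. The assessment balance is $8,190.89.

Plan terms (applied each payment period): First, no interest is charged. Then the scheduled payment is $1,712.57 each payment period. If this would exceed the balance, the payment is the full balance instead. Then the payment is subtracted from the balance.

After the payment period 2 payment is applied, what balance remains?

$4,765.75

Payment period 1: $8,190.89 − $1,712.57 → $6,478.32
Payment period 2: $6,478.32 − $1,712.57 → $4,765.75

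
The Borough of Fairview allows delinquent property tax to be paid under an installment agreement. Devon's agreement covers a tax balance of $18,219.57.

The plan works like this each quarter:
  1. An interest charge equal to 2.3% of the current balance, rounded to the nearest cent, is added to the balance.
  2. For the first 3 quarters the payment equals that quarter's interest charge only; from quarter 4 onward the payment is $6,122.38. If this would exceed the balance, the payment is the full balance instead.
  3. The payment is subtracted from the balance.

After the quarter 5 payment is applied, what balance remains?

$6,681.73

# | Opening | Interest | Payment | End bal
1 | $18,219.57 | $419.05 | $419.05 | $18,219.57
2 | $18,219.57 | $419.05 | $419.05 | $18,219.57
3 | $18,219.57 | $419.05 | $419.05 | $18,219.57
4 | $18,219.57 | $419.05 | $6,122.38 | $12,516.24
5 | $12,516.24 | $287.87 | $6,122.38 | $6,681.73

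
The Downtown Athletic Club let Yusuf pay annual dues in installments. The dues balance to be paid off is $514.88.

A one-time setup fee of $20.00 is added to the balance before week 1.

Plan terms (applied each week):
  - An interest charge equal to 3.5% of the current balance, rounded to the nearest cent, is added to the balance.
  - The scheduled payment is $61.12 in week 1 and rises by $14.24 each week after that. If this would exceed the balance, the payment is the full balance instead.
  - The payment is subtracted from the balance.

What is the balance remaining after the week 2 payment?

Week 1: opening $534.88; interest $18.72 → $553.60; payment $61.12; balance $492.48
Week 2: opening $492.48; interest $17.24 → $509.72; payment $75.36; balance $434.36

$434.36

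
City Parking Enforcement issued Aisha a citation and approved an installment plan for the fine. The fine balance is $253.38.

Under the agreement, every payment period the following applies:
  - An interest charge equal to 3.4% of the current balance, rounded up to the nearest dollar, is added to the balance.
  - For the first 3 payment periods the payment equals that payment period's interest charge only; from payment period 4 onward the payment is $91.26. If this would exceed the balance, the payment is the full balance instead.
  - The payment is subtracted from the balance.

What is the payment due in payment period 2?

$9.00

Payment period 1: opening $253.38; interest $9.00 → $262.38; payment $9.00; balance $253.38
Payment period 2: opening $253.38; interest $9.00 → $262.38; payment $9.00; balance $253.38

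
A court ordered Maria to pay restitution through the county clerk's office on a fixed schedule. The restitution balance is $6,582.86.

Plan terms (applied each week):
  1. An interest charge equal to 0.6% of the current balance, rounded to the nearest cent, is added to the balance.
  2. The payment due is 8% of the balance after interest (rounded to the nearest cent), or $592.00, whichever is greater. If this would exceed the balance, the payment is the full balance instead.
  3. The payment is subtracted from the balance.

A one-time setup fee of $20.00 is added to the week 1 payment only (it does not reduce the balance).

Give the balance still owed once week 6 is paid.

Week 1: opening $6,582.86; interest $39.50 → $6,622.36; payment $592.00 (+ $20.00 fee); balance $6,030.36
Week 2: opening $6,030.36; interest $36.18 → $6,066.54; payment $592.00; balance $5,474.54
Week 3: opening $5,474.54; interest $32.85 → $5,507.39; payment $592.00; balance $4,915.39
Week 4: opening $4,915.39; interest $29.49 → $4,944.88; payment $592.00; balance $4,352.88
Week 5: opening $4,352.88; interest $26.12 → $4,379.00; payment $592.00; balance $3,787.00
Week 6: opening $3,787.00; interest $22.72 → $3,809.72; payment $592.00; balance $3,217.72

$3,217.72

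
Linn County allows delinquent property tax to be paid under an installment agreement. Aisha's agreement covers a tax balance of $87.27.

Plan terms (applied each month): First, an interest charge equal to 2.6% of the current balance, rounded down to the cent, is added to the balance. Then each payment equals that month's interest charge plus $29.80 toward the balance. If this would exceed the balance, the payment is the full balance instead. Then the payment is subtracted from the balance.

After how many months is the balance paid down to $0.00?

3

# | Opening | Interest | Payment | End bal
1 | $87.27 | $2.26 | $32.06 | $57.47
2 | $57.47 | $1.49 | $31.29 | $27.67
3 | $27.67 | $0.71 | $28.38 | $0.00
Balance reaches $0.00 in month 3.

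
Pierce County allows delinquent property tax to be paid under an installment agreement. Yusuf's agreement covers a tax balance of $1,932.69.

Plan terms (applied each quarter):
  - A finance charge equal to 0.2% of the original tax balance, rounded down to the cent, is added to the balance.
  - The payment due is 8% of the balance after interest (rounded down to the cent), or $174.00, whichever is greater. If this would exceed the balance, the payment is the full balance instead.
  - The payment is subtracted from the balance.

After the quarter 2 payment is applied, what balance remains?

$1,592.41

# | Opening | Interest | Payment | End bal
1 | $1,932.69 | $3.86 | $174.00 | $1,762.55
2 | $1,762.55 | $3.86 | $174.00 | $1,592.41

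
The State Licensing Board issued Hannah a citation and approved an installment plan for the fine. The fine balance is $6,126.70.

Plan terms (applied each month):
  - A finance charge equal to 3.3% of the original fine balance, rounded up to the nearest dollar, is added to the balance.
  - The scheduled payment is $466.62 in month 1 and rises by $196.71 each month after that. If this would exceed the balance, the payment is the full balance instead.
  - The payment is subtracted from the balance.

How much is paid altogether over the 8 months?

Month 1: opening $6,126.70; interest $203.00 → $6,329.70; payment $466.62; balance $5,863.08
Month 2: opening $5,863.08; interest $203.00 → $6,066.08; payment $663.33; balance $5,402.75
Month 3: opening $5,402.75; interest $203.00 → $5,605.75; payment $860.04; balance $4,745.71
Month 4: opening $4,745.71; interest $203.00 → $4,948.71; payment $1,056.75; balance $3,891.96
Month 5: opening $3,891.96; interest $203.00 → $4,094.96; payment $1,253.46; balance $2,841.50
Month 6: opening $2,841.50; interest $203.00 → $3,044.50; payment $1,450.17; balance $1,594.33
Month 7: opening $1,594.33; interest $203.00 → $1,797.33; payment $1,646.88; balance $150.45
Month 8: opening $150.45; interest $203.00 → $353.45; payment $353.45; balance $0.00
Total paid: $7,750.70

$7,750.70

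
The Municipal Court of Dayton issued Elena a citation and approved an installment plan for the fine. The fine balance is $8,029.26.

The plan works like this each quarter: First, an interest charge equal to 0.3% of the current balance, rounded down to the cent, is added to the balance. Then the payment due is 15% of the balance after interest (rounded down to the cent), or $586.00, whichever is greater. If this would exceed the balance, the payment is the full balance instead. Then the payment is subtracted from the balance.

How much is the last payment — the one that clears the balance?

Quarter 1: opening $8,029.26; interest $24.08 → $8,053.34; payment $1,208.00; balance $6,845.34
Quarter 2: opening $6,845.34; interest $20.53 → $6,865.87; payment $1,029.88; balance $5,835.99
Quarter 3: opening $5,835.99; interest $17.50 → $5,853.49; payment $878.02; balance $4,975.47
Quarter 4: opening $4,975.47; interest $14.92 → $4,990.39; payment $748.55; balance $4,241.84
Quarter 5: opening $4,241.84; interest $12.72 → $4,254.56; payment $638.18; balance $3,616.38
Quarter 6: opening $3,616.38; interest $10.84 → $3,627.22; payment $586.00; balance $3,041.22
Quarter 7: opening $3,041.22; interest $9.12 → $3,050.34; payment $586.00; balance $2,464.34
Quarter 8: opening $2,464.34; interest $7.39 → $2,471.73; payment $586.00; balance $1,885.73
Quarter 9: opening $1,885.73; interest $5.65 → $1,891.38; payment $586.00; balance $1,305.38
Quarter 10: opening $1,305.38; interest $3.91 → $1,309.29; payment $586.00; balance $723.29
Quarter 11: opening $723.29; interest $2.16 → $725.45; payment $586.00; balance $139.45
Quarter 12: opening $139.45; interest $0.41 → $139.86; payment $139.86; balance $0.00

$139.86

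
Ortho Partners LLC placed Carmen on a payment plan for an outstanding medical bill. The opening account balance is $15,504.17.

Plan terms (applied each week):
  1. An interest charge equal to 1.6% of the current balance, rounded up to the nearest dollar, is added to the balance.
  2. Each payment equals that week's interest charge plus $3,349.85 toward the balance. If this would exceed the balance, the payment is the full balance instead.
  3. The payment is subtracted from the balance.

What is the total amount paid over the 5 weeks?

Week 1: opening $15,504.17; interest $249.00 → $15,753.17; payment $3,598.85; balance $12,154.32
Week 2: opening $12,154.32; interest $195.00 → $12,349.32; payment $3,544.85; balance $8,804.47
Week 3: opening $8,804.47; interest $141.00 → $8,945.47; payment $3,490.85; balance $5,454.62
Week 4: opening $5,454.62; interest $88.00 → $5,542.62; payment $3,437.85; balance $2,104.77
Week 5: opening $2,104.77; interest $34.00 → $2,138.77; payment $2,138.77; balance $0.00
Total paid: $16,211.17

$16,211.17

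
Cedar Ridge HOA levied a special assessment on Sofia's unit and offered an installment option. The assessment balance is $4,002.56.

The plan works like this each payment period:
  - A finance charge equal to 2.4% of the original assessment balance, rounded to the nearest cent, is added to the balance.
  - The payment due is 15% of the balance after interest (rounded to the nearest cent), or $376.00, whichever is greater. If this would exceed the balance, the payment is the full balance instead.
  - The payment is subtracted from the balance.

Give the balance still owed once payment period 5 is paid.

$2,069.61

# | Opening | Interest | Payment | End bal
1 | $4,002.56 | $96.06 | $614.79 | $3,483.83
2 | $3,483.83 | $96.06 | $536.98 | $3,042.91
3 | $3,042.91 | $96.06 | $470.85 | $2,668.12
4 | $2,668.12 | $96.06 | $414.63 | $2,349.55
5 | $2,349.55 | $96.06 | $376.00 | $2,069.61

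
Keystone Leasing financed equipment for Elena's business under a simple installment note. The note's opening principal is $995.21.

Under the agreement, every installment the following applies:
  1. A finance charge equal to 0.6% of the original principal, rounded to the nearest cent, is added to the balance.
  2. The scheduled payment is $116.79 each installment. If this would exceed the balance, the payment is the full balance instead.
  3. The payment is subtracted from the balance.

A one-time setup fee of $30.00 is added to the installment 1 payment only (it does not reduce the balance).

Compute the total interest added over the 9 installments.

Installment 1: opening $995.21; interest $5.97 → $1,001.18; payment $116.79 (+ $30.00 fee); balance $884.39
Installment 2: opening $884.39; interest $5.97 → $890.36; payment $116.79; balance $773.57
Installment 3: opening $773.57; interest $5.97 → $779.54; payment $116.79; balance $662.75
Installment 4: opening $662.75; interest $5.97 → $668.72; payment $116.79; balance $551.93
Installment 5: opening $551.93; interest $5.97 → $557.90; payment $116.79; balance $441.11
Installment 6: opening $441.11; interest $5.97 → $447.08; payment $116.79; balance $330.29
Installment 7: opening $330.29; interest $5.97 → $336.26; payment $116.79; balance $219.47
Installment 8: opening $219.47; interest $5.97 → $225.44; payment $116.79; balance $108.65
Installment 9: opening $108.65; interest $5.97 → $114.62; payment $114.62; balance $0.00
Total interest: $5.97 + $5.97 + $5.97 + $5.97 + $5.97 + $5.97 + $5.97 + $5.97 + $5.97 = $53.73

$53.73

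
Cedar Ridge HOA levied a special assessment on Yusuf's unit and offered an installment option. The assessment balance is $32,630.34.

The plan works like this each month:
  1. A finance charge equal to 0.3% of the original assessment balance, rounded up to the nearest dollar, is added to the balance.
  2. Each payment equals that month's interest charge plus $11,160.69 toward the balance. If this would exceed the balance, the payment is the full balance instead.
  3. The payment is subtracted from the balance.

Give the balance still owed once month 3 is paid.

$0.00

Month 1: opening $32,630.34; interest $98.00 → $32,728.34; payment $11,258.69; balance $21,469.65
Month 2: opening $21,469.65; interest $98.00 → $21,567.65; payment $11,258.69; balance $10,308.96
Month 3: opening $10,308.96; interest $98.00 → $10,406.96; payment $10,406.96; balance $0.00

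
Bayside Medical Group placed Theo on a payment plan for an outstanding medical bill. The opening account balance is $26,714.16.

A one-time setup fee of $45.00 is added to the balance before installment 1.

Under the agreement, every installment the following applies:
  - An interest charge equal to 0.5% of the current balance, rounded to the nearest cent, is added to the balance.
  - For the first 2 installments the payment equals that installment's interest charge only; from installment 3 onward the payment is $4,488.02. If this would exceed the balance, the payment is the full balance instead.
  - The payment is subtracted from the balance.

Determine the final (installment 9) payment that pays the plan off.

Installment 1: opening $26,759.16; interest $133.80 → $26,892.96; payment $133.80; balance $26,759.16
Installment 2: opening $26,759.16; interest $133.80 → $26,892.96; payment $133.80; balance $26,759.16
Installment 3: opening $26,759.16; interest $133.80 → $26,892.96; payment $4,488.02; balance $22,404.94
Installment 4: opening $22,404.94; interest $112.02 → $22,516.96; payment $4,488.02; balance $18,028.94
Installment 5: opening $18,028.94; interest $90.14 → $18,119.08; payment $4,488.02; balance $13,631.06
Installment 6: opening $13,631.06; interest $68.16 → $13,699.22; payment $4,488.02; balance $9,211.20
Installment 7: opening $9,211.20; interest $46.06 → $9,257.26; payment $4,488.02; balance $4,769.24
Installment 8: opening $4,769.24; interest $23.85 → $4,793.09; payment $4,488.02; balance $305.07
Installment 9: opening $305.07; interest $1.53 → $306.60; payment $306.60; balance $0.00

$306.60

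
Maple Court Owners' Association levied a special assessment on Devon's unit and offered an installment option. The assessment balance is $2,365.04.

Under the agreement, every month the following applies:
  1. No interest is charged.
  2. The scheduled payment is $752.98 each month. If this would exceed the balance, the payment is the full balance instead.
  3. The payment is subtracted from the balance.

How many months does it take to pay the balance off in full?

4

Month 1: opening $2,365.04; payment $752.98; balance $1,612.06
Month 2: opening $1,612.06; payment $752.98; balance $859.08
Month 3: opening $859.08; payment $752.98; balance $106.10
Month 4: opening $106.10; payment $106.10; balance $0.00
Balance reaches $0.00 in month 4.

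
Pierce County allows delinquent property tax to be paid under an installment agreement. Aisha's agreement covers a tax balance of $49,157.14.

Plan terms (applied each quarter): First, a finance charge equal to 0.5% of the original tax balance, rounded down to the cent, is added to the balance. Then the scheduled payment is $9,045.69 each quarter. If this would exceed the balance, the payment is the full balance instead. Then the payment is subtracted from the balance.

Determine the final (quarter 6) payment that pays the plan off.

# | Opening | Interest | Payment | End bal
1 | $49,157.14 | $245.78 | $9,045.69 | $40,357.23
2 | $40,357.23 | $245.78 | $9,045.69 | $31,557.32
3 | $31,557.32 | $245.78 | $9,045.69 | $22,757.41
4 | $22,757.41 | $245.78 | $9,045.69 | $13,957.50
5 | $13,957.50 | $245.78 | $9,045.69 | $5,157.59
6 | $5,157.59 | $245.78 | $5,403.37 | $0.00

$5,403.37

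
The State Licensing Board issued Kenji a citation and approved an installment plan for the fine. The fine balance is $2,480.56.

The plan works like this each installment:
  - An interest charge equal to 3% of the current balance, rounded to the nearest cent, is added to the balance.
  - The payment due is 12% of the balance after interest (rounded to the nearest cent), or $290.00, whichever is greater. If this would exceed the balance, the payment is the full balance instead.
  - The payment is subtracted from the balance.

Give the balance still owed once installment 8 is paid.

Installment 1: $2,480.56 +$74.42 interest = $2,554.98; pay $306.60 → $2,248.38
Installment 2: $2,248.38 +$67.45 interest = $2,315.83; pay $290.00 → $2,025.83
Installment 3: $2,025.83 +$60.77 interest = $2,086.60; pay $290.00 → $1,796.60
Installment 4: $1,796.60 +$53.90 interest = $1,850.50; pay $290.00 → $1,560.50
Installment 5: $1,560.50 +$46.82 interest = $1,607.32; pay $290.00 → $1,317.32
Installment 6: $1,317.32 +$39.52 interest = $1,356.84; pay $290.00 → $1,066.84
Installment 7: $1,066.84 +$32.01 interest = $1,098.85; pay $290.00 → $808.85
Installment 8: $808.85 +$24.27 interest = $833.12; pay $290.00 → $543.12

$543.12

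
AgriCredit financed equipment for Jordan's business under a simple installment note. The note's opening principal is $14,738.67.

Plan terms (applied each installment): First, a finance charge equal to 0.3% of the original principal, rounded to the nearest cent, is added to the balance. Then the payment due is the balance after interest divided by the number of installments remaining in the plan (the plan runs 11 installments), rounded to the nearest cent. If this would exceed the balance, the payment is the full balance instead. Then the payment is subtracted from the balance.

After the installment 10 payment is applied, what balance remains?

$1,429.20

Installment 1: opening $14,738.67; interest $44.22 → $14,782.89; payment $1,343.90; balance $13,438.99
Installment 2: opening $13,438.99; interest $44.22 → $13,483.21; payment $1,348.32; balance $12,134.89
Installment 3: opening $12,134.89; interest $44.22 → $12,179.11; payment $1,353.23; balance $10,825.88
Installment 4: opening $10,825.88; interest $44.22 → $10,870.10; payment $1,358.76; balance $9,511.34
Installment 5: opening $9,511.34; interest $44.22 → $9,555.56; payment $1,365.08; balance $8,190.48
Installment 6: opening $8,190.48; interest $44.22 → $8,234.70; payment $1,372.45; balance $6,862.25
Installment 7: opening $6,862.25; interest $44.22 → $6,906.47; payment $1,381.29; balance $5,525.18
Installment 8: opening $5,525.18; interest $44.22 → $5,569.40; payment $1,392.35; balance $4,177.05
Installment 9: opening $4,177.05; interest $44.22 → $4,221.27; payment $1,407.09; balance $2,814.18
Installment 10: opening $2,814.18; interest $44.22 → $2,858.40; payment $1,429.20; balance $1,429.20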